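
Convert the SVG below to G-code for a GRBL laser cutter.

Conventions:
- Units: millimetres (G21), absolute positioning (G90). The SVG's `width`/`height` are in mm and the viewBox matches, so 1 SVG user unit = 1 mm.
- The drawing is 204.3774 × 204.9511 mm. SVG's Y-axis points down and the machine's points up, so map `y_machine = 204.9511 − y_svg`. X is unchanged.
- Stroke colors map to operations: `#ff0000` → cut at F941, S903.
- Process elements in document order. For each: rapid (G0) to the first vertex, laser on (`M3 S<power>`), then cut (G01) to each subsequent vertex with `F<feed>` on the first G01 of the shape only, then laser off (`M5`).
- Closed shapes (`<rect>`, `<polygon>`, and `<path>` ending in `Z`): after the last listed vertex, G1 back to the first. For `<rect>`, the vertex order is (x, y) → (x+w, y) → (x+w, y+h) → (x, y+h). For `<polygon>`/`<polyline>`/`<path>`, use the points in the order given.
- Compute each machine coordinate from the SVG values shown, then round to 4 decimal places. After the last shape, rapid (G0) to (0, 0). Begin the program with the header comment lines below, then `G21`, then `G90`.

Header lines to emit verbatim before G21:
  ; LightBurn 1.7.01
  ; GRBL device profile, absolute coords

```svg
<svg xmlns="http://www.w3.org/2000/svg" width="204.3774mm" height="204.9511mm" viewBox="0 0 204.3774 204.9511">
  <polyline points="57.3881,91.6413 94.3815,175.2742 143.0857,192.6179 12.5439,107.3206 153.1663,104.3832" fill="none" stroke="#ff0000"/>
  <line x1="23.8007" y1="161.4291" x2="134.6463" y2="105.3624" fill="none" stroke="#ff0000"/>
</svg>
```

Since the viewBox matches the mm dimensions, user units are millimetres directly. The only transform is the Y-flip y_m = 204.9511 − y_svg.

Shape 1 is a open polyline drawn with `<polyline>`. Its stroke #ff0000 means cut at S903, F941. After flipping Y the toolpath is (57.3881,113.3098) → (94.3815,29.6769) → (143.0857,12.3332) → (12.5439,97.6305) → (153.1663,100.5679).

Shape 2 is a line segment drawn with `<line>`. Its stroke #ff0000 means cut at S903, F941. After flipping Y the toolpath is (23.8007,43.5220) → (134.6463,99.5887).

; LightBurn 1.7.01
; GRBL device profile, absolute coords
G21
G90
G0 X57.3881 Y113.3098
M3 S903
G01 X94.3815 Y29.6769 F941
G01 X143.0857 Y12.3332
G01 X12.5439 Y97.6305
G01 X153.1663 Y100.5679
M5
G0 X23.8007 Y43.5220
M3 S903
G01 X134.6463 Y99.5887 F941
M5
G0 X0.0000 Y0.0000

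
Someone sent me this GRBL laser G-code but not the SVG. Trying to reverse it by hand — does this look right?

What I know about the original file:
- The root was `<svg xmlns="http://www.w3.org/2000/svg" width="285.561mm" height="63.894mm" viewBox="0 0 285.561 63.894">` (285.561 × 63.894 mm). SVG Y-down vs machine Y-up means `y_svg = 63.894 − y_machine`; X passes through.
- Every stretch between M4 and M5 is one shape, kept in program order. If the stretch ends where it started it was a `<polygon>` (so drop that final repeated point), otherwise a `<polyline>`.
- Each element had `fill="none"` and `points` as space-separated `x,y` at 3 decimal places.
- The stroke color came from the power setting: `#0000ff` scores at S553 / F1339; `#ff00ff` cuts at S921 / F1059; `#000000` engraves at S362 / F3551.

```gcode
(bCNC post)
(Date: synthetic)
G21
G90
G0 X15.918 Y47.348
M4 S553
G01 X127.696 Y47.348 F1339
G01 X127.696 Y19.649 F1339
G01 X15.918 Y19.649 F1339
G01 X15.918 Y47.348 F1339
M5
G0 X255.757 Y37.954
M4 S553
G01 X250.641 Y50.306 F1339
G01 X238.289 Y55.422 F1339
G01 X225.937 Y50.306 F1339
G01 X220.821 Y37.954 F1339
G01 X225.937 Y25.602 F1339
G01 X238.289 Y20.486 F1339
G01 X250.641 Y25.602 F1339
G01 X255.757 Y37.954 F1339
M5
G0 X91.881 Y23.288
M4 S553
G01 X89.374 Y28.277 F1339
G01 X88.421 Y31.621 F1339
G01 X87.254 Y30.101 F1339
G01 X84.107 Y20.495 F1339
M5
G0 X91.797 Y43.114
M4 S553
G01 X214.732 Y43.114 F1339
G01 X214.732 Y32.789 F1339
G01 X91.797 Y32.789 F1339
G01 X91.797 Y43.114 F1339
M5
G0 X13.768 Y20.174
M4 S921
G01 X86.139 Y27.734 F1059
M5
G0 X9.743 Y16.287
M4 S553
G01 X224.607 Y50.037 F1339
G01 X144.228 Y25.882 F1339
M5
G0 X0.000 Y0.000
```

Each laser-on run becomes one SVG element. Flip Y back into SVG space with y_svg = 63.894 − y_machine.

Run 1: the run's S553 means `#0000ff` (score). The run returns to its start, so emit a `<polygon>` with points (Y-flipped): 15.918,16.546 127.696,16.546 127.696,44.245 15.918,44.245.

Run 2: the run's S553 means `#0000ff` (score). The run returns to its start, so emit a `<polygon>` with points (Y-flipped): 255.757,25.940 250.641,13.588 238.289,8.472 225.937,13.588 220.821,25.940 225.937,38.292 238.289,43.408 250.641,38.292.

Run 3: the run's S553 means `#0000ff` (score). The run is open, so emit a `<polyline>` with points (Y-flipped): 91.881,40.606 89.374,35.617 88.421,32.273 87.254,33.793 84.107,43.399.

Run 4: the run's S553 means `#0000ff` (score). The run returns to its start, so emit a `<polygon>` with points (Y-flipped): 91.797,20.780 214.732,20.780 214.732,31.105 91.797,31.105.

Run 5: power S921 maps to stroke `#ff00ff` (cut). The run is open, so emit a `<polyline>` with points (Y-flipped): 13.768,43.720 86.139,36.160.

Run 6: power S553 maps to stroke `#0000ff` (score). The run is open, so emit a `<polyline>` with points (Y-flipped): 9.743,47.607 224.607,13.857 144.228,38.012.

<svg xmlns="http://www.w3.org/2000/svg" width="285.561mm" height="63.894mm" viewBox="0 0 285.561 63.894">
  <polygon points="15.918,16.546 127.696,16.546 127.696,44.245 15.918,44.245" fill="none" stroke="#0000ff"/>
  <polygon points="255.757,25.940 250.641,13.588 238.289,8.472 225.937,13.588 220.821,25.940 225.937,38.292 238.289,43.408 250.641,38.292" fill="none" stroke="#0000ff"/>
  <polyline points="91.881,40.606 89.374,35.617 88.421,32.273 87.254,33.793 84.107,43.399" fill="none" stroke="#0000ff"/>
  <polygon points="91.797,20.780 214.732,20.780 214.732,31.105 91.797,31.105" fill="none" stroke="#0000ff"/>
  <polyline points="13.768,43.720 86.139,36.160" fill="none" stroke="#ff00ff"/>
  <polyline points="9.743,47.607 224.607,13.857 144.228,38.012" fill="none" stroke="#0000ff"/>
</svg>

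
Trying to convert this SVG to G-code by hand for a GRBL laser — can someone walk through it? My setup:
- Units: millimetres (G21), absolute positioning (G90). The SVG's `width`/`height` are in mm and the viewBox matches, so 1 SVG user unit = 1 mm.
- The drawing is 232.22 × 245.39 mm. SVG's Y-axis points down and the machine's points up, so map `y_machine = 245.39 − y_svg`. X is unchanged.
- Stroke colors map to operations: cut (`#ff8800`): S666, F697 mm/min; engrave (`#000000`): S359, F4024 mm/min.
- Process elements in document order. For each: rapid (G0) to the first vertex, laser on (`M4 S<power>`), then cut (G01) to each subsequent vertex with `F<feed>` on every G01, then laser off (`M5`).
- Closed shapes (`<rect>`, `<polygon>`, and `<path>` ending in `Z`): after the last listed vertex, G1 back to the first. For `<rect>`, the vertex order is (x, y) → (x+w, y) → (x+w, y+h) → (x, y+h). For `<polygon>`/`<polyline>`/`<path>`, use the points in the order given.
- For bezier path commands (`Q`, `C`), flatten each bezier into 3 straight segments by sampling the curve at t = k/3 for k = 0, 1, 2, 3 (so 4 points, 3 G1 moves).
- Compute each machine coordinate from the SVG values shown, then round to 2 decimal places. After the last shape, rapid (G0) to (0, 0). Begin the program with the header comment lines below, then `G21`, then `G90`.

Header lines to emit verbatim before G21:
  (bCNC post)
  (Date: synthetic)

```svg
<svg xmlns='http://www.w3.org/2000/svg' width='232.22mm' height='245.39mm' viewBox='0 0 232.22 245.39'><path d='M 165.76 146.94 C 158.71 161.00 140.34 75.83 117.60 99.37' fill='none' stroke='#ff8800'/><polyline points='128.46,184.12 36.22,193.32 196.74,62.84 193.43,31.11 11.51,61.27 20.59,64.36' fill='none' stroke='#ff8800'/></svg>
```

1 u = 1 mm; y_m = 245.39 − y.

[1] `<path>` cubic bezier, #ff8800→cut S666 F697: (165.76,98.45) → (155.19,109.77) → (138.63,141.02) → (117.60,146.02)

[2] `<polyline>` open polyline, #ff8800→cut S666 F697: (128.46,61.27) → (36.22,52.07) → (196.74,182.55) → (193.43,214.28) → (11.51,184.12) → (20.59,181.03)

(bCNC post)
(Date: synthetic)
G21
G90
G0 X165.76 Y98.45
M4 S666
G01 X155.19 Y109.77 F697
G01 X138.63 Y141.02 F697
G01 X117.60 Y146.02 F697
M5
G0 X128.46 Y61.27
M4 S666
G01 X36.22 Y52.07 F697
G01 X196.74 Y182.55 F697
G01 X193.43 Y214.28 F697
G01 X11.51 Y184.12 F697
G01 X20.59 Y181.03 F697
M5
G0 X0.00 Y0.00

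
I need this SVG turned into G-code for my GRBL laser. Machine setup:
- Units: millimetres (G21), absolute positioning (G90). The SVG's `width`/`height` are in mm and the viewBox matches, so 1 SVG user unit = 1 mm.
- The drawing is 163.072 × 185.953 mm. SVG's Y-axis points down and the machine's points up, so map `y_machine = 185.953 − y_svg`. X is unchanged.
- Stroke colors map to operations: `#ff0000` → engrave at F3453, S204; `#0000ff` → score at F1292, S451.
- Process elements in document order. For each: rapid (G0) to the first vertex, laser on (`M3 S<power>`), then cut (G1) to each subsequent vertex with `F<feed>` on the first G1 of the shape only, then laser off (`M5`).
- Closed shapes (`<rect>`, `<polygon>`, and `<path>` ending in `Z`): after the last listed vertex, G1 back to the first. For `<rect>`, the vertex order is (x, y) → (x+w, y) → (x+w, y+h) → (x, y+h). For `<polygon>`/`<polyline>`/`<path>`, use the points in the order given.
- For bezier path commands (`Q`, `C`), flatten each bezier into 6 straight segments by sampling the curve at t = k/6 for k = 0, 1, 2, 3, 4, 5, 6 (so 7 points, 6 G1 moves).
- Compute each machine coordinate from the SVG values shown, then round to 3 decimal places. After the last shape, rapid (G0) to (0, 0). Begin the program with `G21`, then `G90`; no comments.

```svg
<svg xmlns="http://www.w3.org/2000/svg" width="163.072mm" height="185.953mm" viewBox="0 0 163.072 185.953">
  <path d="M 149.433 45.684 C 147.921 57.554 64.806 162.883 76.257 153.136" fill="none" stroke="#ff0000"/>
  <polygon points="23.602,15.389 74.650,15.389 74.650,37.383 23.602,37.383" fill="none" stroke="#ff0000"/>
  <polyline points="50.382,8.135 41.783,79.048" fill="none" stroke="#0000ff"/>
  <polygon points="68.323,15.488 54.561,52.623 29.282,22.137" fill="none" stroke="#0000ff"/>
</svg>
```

G21
G90
G0 X149.433 Y140.269
M3 S204
G1 X142.692 Y127.511 F3453
G1 X127.245 Y104.970
G1 X107.984 Y78.437
G1 X89.803 Y53.705
G1 X77.596 Y36.568
G1 X76.257 Y32.817
M5
G0 X23.602 Y170.564
M3 S204
G1 X74.650 Y170.564 F3453
G1 X74.650 Y148.570
G1 X23.602 Y148.570
G1 X23.602 Y170.564
M5
G0 X50.382 Y177.818
M3 S451
G1 X41.783 Y106.905 F1292
M5
G0 X68.323 Y170.465
M3 S451
G1 X54.561 Y133.330 F1292
G1 X29.282 Y163.816
G1 X68.323 Y170.465
M5
G0 X0.000 Y0.000

Since the viewBox matches the mm dimensions, user units are millimetres directly. The only transform is the Y-flip y_m = 185.953 − y_svg.

Shape 1 is a cubic bezier drawn with `<path>`. Its stroke #ff0000 means engrave at S204, F3453. After flipping Y the toolpath is (149.433,140.269) → (142.692,127.511) → (127.245,104.970) → (107.984,78.437) → (89.803,53.705) → (77.596,36.568) → (76.257,32.817).

Shape 2 is a rectangle drawn with `<polygon>`. Its stroke #ff0000 means engrave at S204, F3453. After flipping Y the toolpath is (23.602,170.564) → (74.650,170.564) → (74.650,148.570) → (23.602,148.570) → (23.602,170.564), returning to the start.

Shape 3 is a line segment drawn with `<polyline>`. Its stroke #0000ff means score at S451, F1292. After flipping Y the toolpath is (50.382,177.818) → (41.783,106.905).

Shape 4 is a regular polygon drawn with `<polygon>`. Its stroke #0000ff means score at S451, F1292. After flipping Y the toolpath is (68.323,170.465) → (54.561,133.330) → (29.282,163.816) → (68.323,170.465), returning to the start.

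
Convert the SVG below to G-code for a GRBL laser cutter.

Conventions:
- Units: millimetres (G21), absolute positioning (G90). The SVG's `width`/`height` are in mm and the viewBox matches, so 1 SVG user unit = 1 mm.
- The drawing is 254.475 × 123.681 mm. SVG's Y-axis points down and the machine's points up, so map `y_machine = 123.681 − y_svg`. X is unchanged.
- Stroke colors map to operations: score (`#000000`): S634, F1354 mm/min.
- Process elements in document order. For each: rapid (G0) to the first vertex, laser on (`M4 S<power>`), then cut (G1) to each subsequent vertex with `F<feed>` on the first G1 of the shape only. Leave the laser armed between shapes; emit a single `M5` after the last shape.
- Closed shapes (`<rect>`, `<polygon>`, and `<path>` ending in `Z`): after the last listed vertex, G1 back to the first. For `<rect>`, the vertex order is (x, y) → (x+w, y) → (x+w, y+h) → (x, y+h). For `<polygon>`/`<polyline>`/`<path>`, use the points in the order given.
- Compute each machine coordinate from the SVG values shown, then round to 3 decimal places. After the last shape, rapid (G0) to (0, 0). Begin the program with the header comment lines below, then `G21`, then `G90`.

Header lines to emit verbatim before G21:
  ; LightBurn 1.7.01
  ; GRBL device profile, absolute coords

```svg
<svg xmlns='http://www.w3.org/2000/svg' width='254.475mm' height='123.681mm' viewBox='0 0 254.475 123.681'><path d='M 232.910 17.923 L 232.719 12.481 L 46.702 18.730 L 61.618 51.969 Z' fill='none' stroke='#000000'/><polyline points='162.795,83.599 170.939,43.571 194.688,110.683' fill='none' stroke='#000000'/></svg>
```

; LightBurn 1.7.01
; GRBL device profile, absolute coords
G21
G90
G0 X232.910 Y105.758
M4 S634
G1 X232.719 Y111.200 F1354
G1 X46.702 Y104.951
G1 X61.618 Y71.712
G1 X232.910 Y105.758
G0 X162.795 Y40.082
M4 S634
G1 X170.939 Y80.110 F1354
G1 X194.688 Y12.998
M5
G0 X0.000 Y0.000

viewBox `0 0 254.475 123.681` with mm width/height → 1 unit = 1 mm. Flip: y_m = 123.681 − y_svg.

**Shape 1** — `<path>` closed polygon, stroke `#000000` → score (S634, F1354). Machine vertices: (232.910,105.758) → (232.719,111.200) → (46.702,104.951) → (61.618,71.712) → (232.910,105.758). Closed: final G1 returns to the first vertex.

**Shape 2** — `<polyline>` open polyline, stroke `#000000` → score (S634, F1354). Machine vertices: (162.795,40.082) → (170.939,80.110) → (194.688,12.998). Open path.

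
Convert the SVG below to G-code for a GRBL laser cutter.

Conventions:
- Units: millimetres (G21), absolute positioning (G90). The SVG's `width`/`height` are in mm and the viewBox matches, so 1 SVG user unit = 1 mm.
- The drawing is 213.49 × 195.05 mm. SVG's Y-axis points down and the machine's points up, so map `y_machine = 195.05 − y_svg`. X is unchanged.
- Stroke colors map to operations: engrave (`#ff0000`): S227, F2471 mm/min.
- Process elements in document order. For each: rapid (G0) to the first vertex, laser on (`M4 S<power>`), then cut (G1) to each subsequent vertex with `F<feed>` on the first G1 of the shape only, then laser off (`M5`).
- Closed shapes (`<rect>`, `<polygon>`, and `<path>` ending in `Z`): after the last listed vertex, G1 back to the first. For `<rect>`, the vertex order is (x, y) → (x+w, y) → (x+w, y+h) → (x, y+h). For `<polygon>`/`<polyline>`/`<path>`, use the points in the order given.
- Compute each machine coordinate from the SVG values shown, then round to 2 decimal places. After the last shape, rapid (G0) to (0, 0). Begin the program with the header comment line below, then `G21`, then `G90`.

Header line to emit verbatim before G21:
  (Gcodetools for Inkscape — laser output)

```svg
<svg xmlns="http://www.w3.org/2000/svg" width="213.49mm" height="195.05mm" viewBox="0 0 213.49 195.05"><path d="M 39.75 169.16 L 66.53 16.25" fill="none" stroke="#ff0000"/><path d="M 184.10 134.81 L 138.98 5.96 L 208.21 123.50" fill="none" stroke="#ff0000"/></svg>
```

1 u = 1 mm; y_m = 195.05 − y.

[1] `<path>` line segment, #ff0000→engrave S227 F2471: (39.75,25.89) → (66.53,178.80)

[2] `<path>` open polyline, #ff0000→engrave S227 F2471: (184.10,60.24) → (138.98,189.09) → (208.21,71.55)

(Gcodetools for Inkscape — laser output)
G21
G90
G0 X39.75 Y25.89
M4 S227
G1 X66.53 Y178.80 F2471
M5
G0 X184.10 Y60.24
M4 S227
G1 X138.98 Y189.09 F2471
G1 X208.21 Y71.55
M5
G0 X0.00 Y0.00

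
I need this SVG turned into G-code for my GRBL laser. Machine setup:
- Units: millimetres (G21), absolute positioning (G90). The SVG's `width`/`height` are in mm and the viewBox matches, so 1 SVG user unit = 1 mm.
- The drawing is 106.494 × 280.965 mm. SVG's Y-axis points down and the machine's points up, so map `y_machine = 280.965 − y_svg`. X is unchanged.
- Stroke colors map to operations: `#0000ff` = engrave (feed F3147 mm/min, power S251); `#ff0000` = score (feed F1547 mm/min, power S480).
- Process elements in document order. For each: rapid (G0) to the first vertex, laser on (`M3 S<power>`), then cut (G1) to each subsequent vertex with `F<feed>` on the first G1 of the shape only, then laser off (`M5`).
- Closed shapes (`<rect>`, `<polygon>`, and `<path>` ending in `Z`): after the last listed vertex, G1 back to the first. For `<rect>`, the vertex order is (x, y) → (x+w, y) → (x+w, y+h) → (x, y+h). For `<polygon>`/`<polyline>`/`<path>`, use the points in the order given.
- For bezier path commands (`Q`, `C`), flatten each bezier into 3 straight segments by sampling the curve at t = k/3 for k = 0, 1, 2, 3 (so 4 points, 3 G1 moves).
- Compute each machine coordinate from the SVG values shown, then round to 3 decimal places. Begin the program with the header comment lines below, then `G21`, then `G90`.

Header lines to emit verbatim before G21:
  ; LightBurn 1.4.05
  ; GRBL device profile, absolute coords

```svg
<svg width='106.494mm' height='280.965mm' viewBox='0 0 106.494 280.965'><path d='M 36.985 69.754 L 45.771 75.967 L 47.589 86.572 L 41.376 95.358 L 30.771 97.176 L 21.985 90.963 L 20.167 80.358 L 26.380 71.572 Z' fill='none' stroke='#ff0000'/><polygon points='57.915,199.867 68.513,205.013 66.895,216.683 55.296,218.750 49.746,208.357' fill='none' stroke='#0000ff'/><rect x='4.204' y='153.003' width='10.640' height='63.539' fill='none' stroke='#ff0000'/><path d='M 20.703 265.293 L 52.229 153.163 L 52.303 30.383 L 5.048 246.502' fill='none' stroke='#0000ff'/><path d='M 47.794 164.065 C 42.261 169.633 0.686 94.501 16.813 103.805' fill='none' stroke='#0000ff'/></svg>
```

; LightBurn 1.4.05
; GRBL device profile, absolute coords
G21
G90
G0 X36.985 Y211.211
M3 S480
G1 X45.771 Y204.998 F1547
G1 X47.589 Y194.393
G1 X41.376 Y185.607
G1 X30.771 Y183.789
G1 X21.985 Y190.002
G1 X20.167 Y200.607
G1 X26.380 Y209.393
G1 X36.985 Y211.211
M5
G0 X57.915 Y81.098
M3 S251
G1 X68.513 Y75.952 F3147
G1 X66.895 Y64.282
G1 X55.296 Y62.215
G1 X49.746 Y72.608
G1 X57.915 Y81.098
M5
G0 X4.204 Y127.962
M3 S480
G1 X14.844 Y127.962 F1547
G1 X14.844 Y64.423
G1 X4.204 Y64.423
G1 X4.204 Y127.962
M5
G0 X20.703 Y15.672
M3 S251
G1 X52.229 Y127.802 F3147
G1 X52.303 Y250.582
G1 X5.048 Y34.463
M5
G0 X47.794 Y116.900
M3 S251
G1 X33.719 Y132.116 F3147
G1 X16.448 Y164.435
G1 X16.813 Y177.160
M5

viewBox `0 0 106.494 280.965` with mm width/height → 1 unit = 1 mm. Flip: y_m = 280.965 − y_svg.

**Shape 1** — `<path>` regular polygon, stroke `#ff0000` → score (S480, F1547). Machine vertices: (36.985,211.211) → (45.771,204.998) → (47.589,194.393) → (41.376,185.607) → (30.771,183.789) → (21.985,190.002) → (20.167,200.607) → (26.380,209.393) → (36.985,211.211). Closed: final G1 returns to the first vertex.

**Shape 2** — `<polygon>` regular polygon, stroke `#0000ff` → engrave (S251, F3147). Machine vertices: (57.915,81.098) → (68.513,75.952) → (66.895,64.282) → (55.296,62.215) → (49.746,72.608) → (57.915,81.098). Closed: final G1 returns to the first vertex.

**Shape 3** — `<rect>` rectangle, stroke `#ff0000` → score (S480, F1547). Machine vertices: (4.204,127.962) → (14.844,127.962) → (14.844,64.423) → (4.204,64.423) → (4.204,127.962). Closed: final G1 returns to the first vertex.

**Shape 4** — `<path>` open polyline, stroke `#0000ff` → engrave (S251, F3147). Machine vertices: (20.703,15.672) → (52.229,127.802) → (52.303,250.582) → (5.048,34.463). Open path.

**Shape 5** — `<path>` cubic bezier, stroke `#0000ff` → engrave (S251, F3147). Control points (SVG): P0=(47.794,164.065), P1=(42.261,169.633), P2=(0.686,94.501), P3=(16.813,103.805); sampled at t=k/3. Machine vertices: (47.794,116.900) → (33.719,132.116) → (16.448,164.435) → (16.813,177.160). Open path.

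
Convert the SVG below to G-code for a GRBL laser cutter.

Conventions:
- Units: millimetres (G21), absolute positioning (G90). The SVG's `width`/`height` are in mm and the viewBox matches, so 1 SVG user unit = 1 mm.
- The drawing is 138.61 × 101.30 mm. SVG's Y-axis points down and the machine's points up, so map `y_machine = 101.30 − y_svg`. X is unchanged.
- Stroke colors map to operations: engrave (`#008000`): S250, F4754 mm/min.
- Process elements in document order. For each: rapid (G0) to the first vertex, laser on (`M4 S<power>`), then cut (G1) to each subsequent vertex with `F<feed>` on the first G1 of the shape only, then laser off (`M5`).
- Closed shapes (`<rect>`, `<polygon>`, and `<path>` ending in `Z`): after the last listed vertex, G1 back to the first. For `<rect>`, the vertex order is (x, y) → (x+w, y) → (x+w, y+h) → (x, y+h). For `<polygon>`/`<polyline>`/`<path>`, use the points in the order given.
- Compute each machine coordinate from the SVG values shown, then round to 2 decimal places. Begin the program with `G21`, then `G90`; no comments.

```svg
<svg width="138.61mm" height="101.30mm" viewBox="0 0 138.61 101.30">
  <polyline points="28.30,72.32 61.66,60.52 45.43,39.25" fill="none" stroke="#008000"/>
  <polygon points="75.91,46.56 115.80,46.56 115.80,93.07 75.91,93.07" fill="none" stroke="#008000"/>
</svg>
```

G21
G90
G0 X28.30 Y28.98
M4 S250
G1 X61.66 Y40.78 F4754
G1 X45.43 Y62.05
M5
G0 X75.91 Y54.74
M4 S250
G1 X115.80 Y54.74 F4754
G1 X115.80 Y8.23
G1 X75.91 Y8.23
G1 X75.91 Y54.74
M5

1 u = 1 mm; y_m = 101.30 − y.

[1] `<polyline>` open polyline, #008000→engrave S250 F4754: (28.30,28.98) → (61.66,40.78) → (45.43,62.05)

[2] `<polygon>` rectangle, #008000→engrave S250 F4754: (75.91,54.74) → (115.80,54.74) → (115.80,8.23) → (75.91,8.23) → (75.91,54.74) (closed)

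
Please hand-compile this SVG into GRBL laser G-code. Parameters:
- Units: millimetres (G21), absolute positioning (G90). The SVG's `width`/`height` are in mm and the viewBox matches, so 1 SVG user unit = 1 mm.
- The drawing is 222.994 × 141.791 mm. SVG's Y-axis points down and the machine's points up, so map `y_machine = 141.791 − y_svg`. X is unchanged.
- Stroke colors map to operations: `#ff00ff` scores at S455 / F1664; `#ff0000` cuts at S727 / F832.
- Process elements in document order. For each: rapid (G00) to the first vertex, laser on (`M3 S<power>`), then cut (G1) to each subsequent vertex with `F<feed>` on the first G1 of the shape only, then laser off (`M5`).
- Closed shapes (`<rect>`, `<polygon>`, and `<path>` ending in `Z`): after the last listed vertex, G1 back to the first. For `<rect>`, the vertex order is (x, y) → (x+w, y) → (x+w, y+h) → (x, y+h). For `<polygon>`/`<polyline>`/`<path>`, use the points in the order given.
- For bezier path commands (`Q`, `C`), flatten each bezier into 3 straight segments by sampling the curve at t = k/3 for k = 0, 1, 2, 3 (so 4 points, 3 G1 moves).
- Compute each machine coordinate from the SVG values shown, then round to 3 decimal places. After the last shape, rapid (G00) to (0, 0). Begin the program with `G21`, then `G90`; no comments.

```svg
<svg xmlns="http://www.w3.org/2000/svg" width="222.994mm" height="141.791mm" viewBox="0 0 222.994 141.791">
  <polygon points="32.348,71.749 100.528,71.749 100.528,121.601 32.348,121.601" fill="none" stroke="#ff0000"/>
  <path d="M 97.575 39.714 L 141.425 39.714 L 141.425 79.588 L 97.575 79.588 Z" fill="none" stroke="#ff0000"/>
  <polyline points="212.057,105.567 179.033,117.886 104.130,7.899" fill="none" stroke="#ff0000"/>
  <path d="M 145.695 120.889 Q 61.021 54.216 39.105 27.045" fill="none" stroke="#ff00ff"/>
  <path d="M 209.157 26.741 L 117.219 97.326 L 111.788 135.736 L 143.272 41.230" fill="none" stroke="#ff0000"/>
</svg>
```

G21
G90
G00 X32.348 Y70.042
M3 S727
G1 X100.528 Y70.042 F832
G1 X100.528 Y20.190
G1 X32.348 Y20.190
G1 X32.348 Y70.042
M5
G00 X97.575 Y102.077
M3 S727
G1 X141.425 Y102.077 F832
G1 X141.425 Y62.203
G1 X97.575 Y62.203
G1 X97.575 Y102.077
M5
G00 X212.057 Y36.224
M3 S727
G1 X179.033 Y23.905 F832
G1 X104.130 Y133.892
M5
G00 X145.695 Y20.902
M3 S455
G1 X96.219 Y60.962 F1664
G1 X60.689 Y92.243
G1 X39.105 Y114.746
M5
G00 X209.157 Y115.050
M3 S727
G1 X117.219 Y44.465 F832
G1 X111.788 Y6.055
G1 X143.272 Y100.561
M5
G00 X0.000 Y0.000

viewBox `0 0 222.994 141.791` with mm width/height → 1 unit = 1 mm. Flip: y_m = 141.791 − y_svg.

**Shape 1** — `<polygon>` rectangle, stroke `#ff0000` → cut (S727, F832). Machine vertices: (32.348,70.042) → (100.528,70.042) → (100.528,20.190) → (32.348,20.190) → (32.348,70.042). Closed: final G1 returns to the first vertex.

**Shape 2** — `<path>` rectangle, stroke `#ff0000` → cut (S727, F832). Machine vertices: (97.575,102.077) → (141.425,102.077) → (141.425,62.203) → (97.575,62.203) → (97.575,102.077). Closed: final G1 returns to the first vertex.

**Shape 3** — `<polyline>` open polyline, stroke `#ff0000` → cut (S727, F832). Machine vertices: (212.057,36.224) → (179.033,23.905) → (104.130,133.892). Open path.

**Shape 4** — `<path>` quadratic bezier, stroke `#ff00ff` → score (S455, F1664). Control points (SVG): P0=(145.695,120.889), P1=(61.021,54.216), P2=(39.105,27.045); sampled at t=k/3. Machine vertices: (145.695,20.902) → (96.219,60.962) → (60.689,92.243) → (39.105,114.746). Open path.

**Shape 5** — `<path>` open polyline, stroke `#ff0000` → cut (S727, F832). Machine vertices: (209.157,115.050) → (117.219,44.465) → (111.788,6.055) → (143.272,100.561). Open path.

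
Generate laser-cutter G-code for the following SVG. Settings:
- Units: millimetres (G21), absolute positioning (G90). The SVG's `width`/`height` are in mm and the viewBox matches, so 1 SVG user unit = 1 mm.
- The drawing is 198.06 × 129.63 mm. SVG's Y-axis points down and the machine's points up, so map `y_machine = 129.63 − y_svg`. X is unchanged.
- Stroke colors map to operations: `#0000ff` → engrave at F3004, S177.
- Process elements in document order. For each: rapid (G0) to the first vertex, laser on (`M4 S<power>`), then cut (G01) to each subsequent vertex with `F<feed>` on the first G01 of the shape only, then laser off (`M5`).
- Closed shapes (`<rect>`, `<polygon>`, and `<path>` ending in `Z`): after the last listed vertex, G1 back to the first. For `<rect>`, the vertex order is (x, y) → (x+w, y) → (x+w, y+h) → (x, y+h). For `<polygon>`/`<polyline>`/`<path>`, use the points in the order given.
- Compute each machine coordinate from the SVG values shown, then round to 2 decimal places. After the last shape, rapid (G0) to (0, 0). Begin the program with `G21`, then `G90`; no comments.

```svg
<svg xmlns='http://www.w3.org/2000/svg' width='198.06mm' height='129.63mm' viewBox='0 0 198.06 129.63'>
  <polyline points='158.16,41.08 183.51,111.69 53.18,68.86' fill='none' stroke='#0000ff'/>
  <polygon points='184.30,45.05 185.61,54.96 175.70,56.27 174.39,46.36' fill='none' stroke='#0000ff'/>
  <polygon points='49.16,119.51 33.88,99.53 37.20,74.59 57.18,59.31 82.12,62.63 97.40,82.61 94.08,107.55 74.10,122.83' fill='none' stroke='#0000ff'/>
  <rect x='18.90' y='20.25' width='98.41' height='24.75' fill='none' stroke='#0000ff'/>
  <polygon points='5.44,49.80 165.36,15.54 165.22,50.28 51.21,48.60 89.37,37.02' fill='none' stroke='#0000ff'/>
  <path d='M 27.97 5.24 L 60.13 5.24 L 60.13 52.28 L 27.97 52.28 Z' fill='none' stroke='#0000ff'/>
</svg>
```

1 u = 1 mm; y_m = 129.63 − y.

[1] `<polyline>` open polyline, #0000ff→engrave S177 F3004: (158.16,88.55) → (183.51,17.94) → (53.18,60.77)

[2] `<polygon>` regular polygon, #0000ff→engrave S177 F3004: (184.30,84.58) → (185.61,74.67) → (175.70,73.36) → (174.39,83.27) → (184.30,84.58) (closed)

[3] `<polygon>` regular polygon, #0000ff→engrave S177 F3004: (49.16,10.12) → (33.88,30.10) → (37.20,55.04) → (57.18,70.32) → (82.12,67.00) → (97.40,47.02) → (94.08,22.08) → (74.10,6.80) → (49.16,10.12) (closed)

[4] `<rect>` rectangle, #0000ff→engrave S177 F3004: (18.90,109.38) → (117.31,109.38) → (117.31,84.63) → (18.90,84.63) → (18.90,109.38) (closed)

[5] `<polygon>` closed polygon, #0000ff→engrave S177 F3004: (5.44,79.83) → (165.36,114.09) → (165.22,79.35) → (51.21,81.03) → (89.37,92.61) → (5.44,79.83) (closed)

[6] `<path>` rectangle, #0000ff→engrave S177 F3004: (27.97,124.39) → (60.13,124.39) → (60.13,77.35) → (27.97,77.35) → (27.97,124.39) (closed)

G21
G90
G0 X158.16 Y88.55
M4 S177
G01 X183.51 Y17.94 F3004
G01 X53.18 Y60.77
M5
G0 X184.30 Y84.58
M4 S177
G01 X185.61 Y74.67 F3004
G01 X175.70 Y73.36
G01 X174.39 Y83.27
G01 X184.30 Y84.58
M5
G0 X49.16 Y10.12
M4 S177
G01 X33.88 Y30.10 F3004
G01 X37.20 Y55.04
G01 X57.18 Y70.32
G01 X82.12 Y67.00
G01 X97.40 Y47.02
G01 X94.08 Y22.08
G01 X74.10 Y6.80
G01 X49.16 Y10.12
M5
G0 X18.90 Y109.38
M4 S177
G01 X117.31 Y109.38 F3004
G01 X117.31 Y84.63
G01 X18.90 Y84.63
G01 X18.90 Y109.38
M5
G0 X5.44 Y79.83
M4 S177
G01 X165.36 Y114.09 F3004
G01 X165.22 Y79.35
G01 X51.21 Y81.03
G01 X89.37 Y92.61
G01 X5.44 Y79.83
M5
G0 X27.97 Y124.39
M4 S177
G01 X60.13 Y124.39 F3004
G01 X60.13 Y77.35
G01 X27.97 Y77.35
G01 X27.97 Y124.39
M5
G0 X0.00 Y0.00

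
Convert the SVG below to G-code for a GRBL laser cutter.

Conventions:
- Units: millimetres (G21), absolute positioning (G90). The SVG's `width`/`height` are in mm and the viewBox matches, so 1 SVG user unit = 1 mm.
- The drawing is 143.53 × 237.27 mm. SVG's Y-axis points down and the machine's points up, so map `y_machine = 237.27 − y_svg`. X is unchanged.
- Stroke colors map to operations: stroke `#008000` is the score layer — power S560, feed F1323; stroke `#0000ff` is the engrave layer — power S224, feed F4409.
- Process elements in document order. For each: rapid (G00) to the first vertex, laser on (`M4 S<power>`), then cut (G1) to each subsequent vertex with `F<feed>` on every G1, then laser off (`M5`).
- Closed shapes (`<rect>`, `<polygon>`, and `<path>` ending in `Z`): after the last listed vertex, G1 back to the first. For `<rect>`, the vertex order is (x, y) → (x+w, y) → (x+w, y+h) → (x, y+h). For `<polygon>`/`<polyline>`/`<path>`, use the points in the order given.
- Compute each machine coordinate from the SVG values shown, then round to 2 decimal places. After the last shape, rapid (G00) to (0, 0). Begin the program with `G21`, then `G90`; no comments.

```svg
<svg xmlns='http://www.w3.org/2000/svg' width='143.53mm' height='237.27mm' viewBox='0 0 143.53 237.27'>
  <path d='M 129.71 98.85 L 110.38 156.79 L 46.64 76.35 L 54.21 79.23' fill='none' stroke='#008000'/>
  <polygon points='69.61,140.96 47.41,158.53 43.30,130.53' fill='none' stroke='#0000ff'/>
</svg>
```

1 u = 1 mm; y_m = 237.27 − y.

[1] `<path>` open polyline, #008000→score S560 F1323: (129.71,138.42) → (110.38,80.48) → (46.64,160.92) → (54.21,158.04)

[2] `<polygon>` regular polygon, #0000ff→engrave S224 F4409: (69.61,96.31) → (47.41,78.74) → (43.30,106.74) → (69.61,96.31) (closed)

G21
G90
G00 X129.71 Y138.42
M4 S560
G1 X110.38 Y80.48 F1323
G1 X46.64 Y160.92 F1323
G1 X54.21 Y158.04 F1323
M5
G00 X69.61 Y96.31
M4 S224
G1 X47.41 Y78.74 F4409
G1 X43.30 Y106.74 F4409
G1 X69.61 Y96.31 F4409
M5
G00 X0.00 Y0.00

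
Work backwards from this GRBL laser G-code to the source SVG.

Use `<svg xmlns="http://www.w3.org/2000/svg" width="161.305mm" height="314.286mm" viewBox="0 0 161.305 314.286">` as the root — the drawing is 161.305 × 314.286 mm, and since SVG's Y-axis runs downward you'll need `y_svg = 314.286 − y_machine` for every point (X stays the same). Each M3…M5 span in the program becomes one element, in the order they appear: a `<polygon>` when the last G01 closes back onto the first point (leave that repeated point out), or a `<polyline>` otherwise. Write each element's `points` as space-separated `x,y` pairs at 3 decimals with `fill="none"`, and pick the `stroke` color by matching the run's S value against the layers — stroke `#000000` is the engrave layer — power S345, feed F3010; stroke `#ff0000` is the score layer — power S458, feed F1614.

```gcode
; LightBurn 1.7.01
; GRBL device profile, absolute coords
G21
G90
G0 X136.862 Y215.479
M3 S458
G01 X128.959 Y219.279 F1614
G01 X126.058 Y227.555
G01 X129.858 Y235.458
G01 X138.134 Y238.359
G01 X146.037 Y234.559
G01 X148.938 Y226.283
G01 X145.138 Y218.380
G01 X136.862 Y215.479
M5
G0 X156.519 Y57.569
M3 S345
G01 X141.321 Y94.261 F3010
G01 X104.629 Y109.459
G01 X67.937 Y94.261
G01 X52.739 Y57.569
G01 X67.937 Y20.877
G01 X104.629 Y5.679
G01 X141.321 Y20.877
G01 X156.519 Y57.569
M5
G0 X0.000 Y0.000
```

<svg xmlns="http://www.w3.org/2000/svg" width="161.305mm" height="314.286mm" viewBox="0 0 161.305 314.286">
  <polygon points="136.862,98.807 128.959,95.007 126.058,86.731 129.858,78.828 138.134,75.927 146.037,79.727 148.938,88.003 145.138,95.906" fill="none" stroke="#ff0000"/>
  <polygon points="156.519,256.717 141.321,220.025 104.629,204.827 67.937,220.025 52.739,256.717 67.937,293.409 104.629,308.607 141.321,293.409" fill="none" stroke="#000000"/>
</svg>

Each laser-on run becomes one SVG element. Flip Y back into SVG space with y_svg = 314.286 − y_machine.

Run 1: S458 ⇒ score layer `#ff0000`. The run returns to its start, so emit a `<polygon>` with points (Y-flipped): 136.862,98.807 128.959,95.007 126.058,86.731 129.858,78.828 138.134,75.927 146.037,79.727 148.938,88.003 145.138,95.906.

Run 2: the run's S345 means `#000000` (engrave). The run returns to its start, so emit a `<polygon>` with points (Y-flipped): 156.519,256.717 141.321,220.025 104.629,204.827 67.937,220.025 52.739,256.717 67.937,293.409 104.629,308.607 141.321,293.409.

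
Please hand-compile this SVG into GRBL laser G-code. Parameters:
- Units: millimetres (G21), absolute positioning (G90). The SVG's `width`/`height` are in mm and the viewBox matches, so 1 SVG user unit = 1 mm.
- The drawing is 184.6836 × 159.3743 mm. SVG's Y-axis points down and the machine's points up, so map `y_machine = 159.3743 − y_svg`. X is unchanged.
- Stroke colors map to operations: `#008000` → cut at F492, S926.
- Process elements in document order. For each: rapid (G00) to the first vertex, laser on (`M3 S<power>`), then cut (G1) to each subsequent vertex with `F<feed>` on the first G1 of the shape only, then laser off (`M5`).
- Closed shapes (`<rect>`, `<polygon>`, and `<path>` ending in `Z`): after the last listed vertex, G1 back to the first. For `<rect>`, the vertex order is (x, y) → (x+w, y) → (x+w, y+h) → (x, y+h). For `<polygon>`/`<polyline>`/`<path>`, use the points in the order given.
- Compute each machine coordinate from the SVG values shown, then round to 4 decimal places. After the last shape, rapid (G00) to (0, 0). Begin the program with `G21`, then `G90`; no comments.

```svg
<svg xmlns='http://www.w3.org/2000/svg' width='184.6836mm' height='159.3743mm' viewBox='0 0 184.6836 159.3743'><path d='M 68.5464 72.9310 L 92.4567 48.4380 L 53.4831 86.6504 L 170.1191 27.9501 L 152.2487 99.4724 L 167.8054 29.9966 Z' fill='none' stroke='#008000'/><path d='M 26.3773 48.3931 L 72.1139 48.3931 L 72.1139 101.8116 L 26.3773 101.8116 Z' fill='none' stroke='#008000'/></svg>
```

viewBox `0 0 184.6836 159.3743` with mm width/height → 1 unit = 1 mm. Flip: y_m = 159.3743 − y_svg.

**Shape 1** — `<path>` closed polygon, stroke `#008000` → cut (S926, F492). Machine vertices: (68.5464,86.4433) → (92.4567,110.9363) → (53.4831,72.7239) → (170.1191,131.4242) → (152.2487,59.9019) → (167.8054,129.3777) → (68.5464,86.4433). Closed: final G1 returns to the first vertex.

**Shape 2** — `<path>` rectangle, stroke `#008000` → cut (S926, F492). Machine vertices: (26.3773,110.9812) → (72.1139,110.9812) → (72.1139,57.5627) → (26.3773,57.5627) → (26.3773,110.9812). Closed: final G1 returns to the first vertex.

G21
G90
G00 X68.5464 Y86.4433
M3 S926
G1 X92.4567 Y110.9363 F492
G1 X53.4831 Y72.7239
G1 X170.1191 Y131.4242
G1 X152.2487 Y59.9019
G1 X167.8054 Y129.3777
G1 X68.5464 Y86.4433
M5
G00 X26.3773 Y110.9812
M3 S926
G1 X72.1139 Y110.9812 F492
G1 X72.1139 Y57.5627
G1 X26.3773 Y57.5627
G1 X26.3773 Y110.9812
M5
G00 X0.0000 Y0.0000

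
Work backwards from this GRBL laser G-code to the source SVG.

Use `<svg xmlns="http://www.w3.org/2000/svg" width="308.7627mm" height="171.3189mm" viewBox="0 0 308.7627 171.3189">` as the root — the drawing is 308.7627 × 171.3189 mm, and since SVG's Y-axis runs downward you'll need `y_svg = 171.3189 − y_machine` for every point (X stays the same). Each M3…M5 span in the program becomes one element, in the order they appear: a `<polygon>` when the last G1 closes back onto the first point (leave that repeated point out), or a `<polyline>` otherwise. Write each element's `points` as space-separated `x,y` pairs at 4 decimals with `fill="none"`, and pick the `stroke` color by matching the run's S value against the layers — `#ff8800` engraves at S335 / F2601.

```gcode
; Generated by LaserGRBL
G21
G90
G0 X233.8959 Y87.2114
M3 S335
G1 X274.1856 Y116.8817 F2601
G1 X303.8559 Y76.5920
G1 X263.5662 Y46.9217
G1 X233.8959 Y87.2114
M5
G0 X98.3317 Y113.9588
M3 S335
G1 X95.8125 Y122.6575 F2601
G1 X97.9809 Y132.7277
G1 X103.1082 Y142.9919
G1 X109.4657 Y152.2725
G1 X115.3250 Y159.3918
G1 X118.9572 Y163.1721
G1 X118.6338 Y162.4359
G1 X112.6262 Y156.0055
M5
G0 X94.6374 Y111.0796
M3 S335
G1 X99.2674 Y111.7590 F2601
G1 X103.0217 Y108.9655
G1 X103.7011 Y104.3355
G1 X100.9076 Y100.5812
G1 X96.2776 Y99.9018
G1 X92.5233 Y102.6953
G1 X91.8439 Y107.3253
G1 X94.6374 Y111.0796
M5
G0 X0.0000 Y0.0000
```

Machine Y-up, SVG Y-down with viewBox height 171.3189, so y_svg = 171.3189 − y_machine; X carries over. Every run uses S335, so all elements get stroke `#ff8800` (engrave).

Run 1: The run returns to its start, so emit a `<polygon>` with points (Y-flipped): 233.8959,84.1075 274.1856,54.4372 303.8559,94.7269 263.5662,124.3972.

Run 2: The run is open, so emit a `<polyline>` with points (Y-flipped): 98.3317,57.3601 95.8125,48.6614 97.9809,38.5912 103.1082,28.3270 109.4657,19.0464 115.3250,11.9271 118.9572,8.1468 118.6338,8.8830 112.6262,15.3134.

Run 3: The run returns to its start, so emit a `<polygon>` with points (Y-flipped): 94.6374,60.2393 99.2674,59.5599 103.0217,62.3534 103.7011,66.9834 100.9076,70.7377 96.2776,71.4171 92.5233,68.6236 91.8439,63.9936.

<svg xmlns="http://www.w3.org/2000/svg" width="308.7627mm" height="171.3189mm" viewBox="0 0 308.7627 171.3189">
  <polygon points="233.8959,84.1075 274.1856,54.4372 303.8559,94.7269 263.5662,124.3972" fill="none" stroke="#ff8800"/>
  <polyline points="98.3317,57.3601 95.8125,48.6614 97.9809,38.5912 103.1082,28.3270 109.4657,19.0464 115.3250,11.9271 118.9572,8.1468 118.6338,8.8830 112.6262,15.3134" fill="none" stroke="#ff8800"/>
  <polygon points="94.6374,60.2393 99.2674,59.5599 103.0217,62.3534 103.7011,66.9834 100.9076,70.7377 96.2776,71.4171 92.5233,68.6236 91.8439,63.9936" fill="none" stroke="#ff8800"/>
</svg>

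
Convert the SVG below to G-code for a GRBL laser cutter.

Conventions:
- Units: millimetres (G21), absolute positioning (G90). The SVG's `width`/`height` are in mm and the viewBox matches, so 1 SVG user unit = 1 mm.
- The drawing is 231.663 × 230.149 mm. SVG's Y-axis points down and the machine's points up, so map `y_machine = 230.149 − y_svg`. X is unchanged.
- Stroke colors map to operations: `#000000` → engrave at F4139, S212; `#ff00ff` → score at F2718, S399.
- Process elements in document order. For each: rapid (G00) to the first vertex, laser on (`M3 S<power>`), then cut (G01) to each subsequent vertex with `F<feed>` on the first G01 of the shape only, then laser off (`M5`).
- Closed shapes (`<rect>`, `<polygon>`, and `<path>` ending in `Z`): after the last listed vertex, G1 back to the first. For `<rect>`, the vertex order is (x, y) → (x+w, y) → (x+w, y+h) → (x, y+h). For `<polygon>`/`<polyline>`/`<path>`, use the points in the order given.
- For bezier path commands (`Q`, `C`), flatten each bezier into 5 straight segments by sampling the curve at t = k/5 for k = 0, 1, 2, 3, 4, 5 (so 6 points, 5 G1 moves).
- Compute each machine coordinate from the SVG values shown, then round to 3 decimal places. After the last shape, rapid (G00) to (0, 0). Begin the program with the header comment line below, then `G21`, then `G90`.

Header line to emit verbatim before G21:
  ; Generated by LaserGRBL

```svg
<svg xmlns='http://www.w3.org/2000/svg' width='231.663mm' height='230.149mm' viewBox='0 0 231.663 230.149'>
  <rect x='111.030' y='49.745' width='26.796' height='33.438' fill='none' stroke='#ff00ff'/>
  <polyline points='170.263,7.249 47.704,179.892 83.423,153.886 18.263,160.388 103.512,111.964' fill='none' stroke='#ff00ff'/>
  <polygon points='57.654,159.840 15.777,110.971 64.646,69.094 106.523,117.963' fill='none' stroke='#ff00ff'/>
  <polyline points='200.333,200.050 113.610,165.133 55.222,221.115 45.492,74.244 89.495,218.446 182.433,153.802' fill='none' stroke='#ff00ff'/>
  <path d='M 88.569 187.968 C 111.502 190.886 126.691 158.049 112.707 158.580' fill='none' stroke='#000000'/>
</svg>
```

; Generated by LaserGRBL
G21
G90
G00 X111.030 Y180.404
M3 S399
G01 X137.826 Y180.404 F2718
G01 X137.826 Y146.966
G01 X111.030 Y146.966
G01 X111.030 Y180.404
M5
G00 X170.263 Y222.900
M3 S399
G01 X47.704 Y50.257 F2718
G01 X83.423 Y76.263
G01 X18.263 Y69.761
G01 X103.512 Y118.185
M5
G00 X57.654 Y70.309
M3 S399
G01 X15.777 Y119.178 F2718
G01 X64.646 Y161.055
G01 X106.523 Y112.186
G01 X57.654 Y70.309
M5
G00 X200.333 Y30.099
M3 S399
G01 X113.610 Y65.016 F2718
G01 X55.222 Y9.034
G01 X45.492 Y155.905
G01 X89.495 Y11.703
G01 X182.433 Y76.347
M5
G00 X88.569 Y42.181
M3 S212
G01 X101.228 Y44.168 F4139
G01 X111.000 Y51.418
G01 X116.856 Y60.613
G01 X117.768 Y68.436
G01 X112.707 Y71.569
M5
G00 X0.000 Y0.000

1 u = 1 mm; y_m = 230.149 − y.

[1] `<rect>` rectangle, #ff00ff→score S399 F2718: (111.030,180.404) → (137.826,180.404) → (137.826,146.966) → (111.030,146.966) → (111.030,180.404) (closed)

[2] `<polyline>` open polyline, #ff00ff→score S399 F2718: (170.263,222.900) → (47.704,50.257) → (83.423,76.263) → (18.263,69.761) → (103.512,118.185)

[3] `<polygon>` regular polygon, #ff00ff→score S399 F2718: (57.654,70.309) → (15.777,119.178) → (64.646,161.055) → (106.523,112.186) → (57.654,70.309) (closed)

[4] `<polyline>` open polyline, #ff00ff→score S399 F2718: (200.333,30.099) → (113.610,65.016) → (55.222,9.034) → (45.492,155.905) → (89.495,11.703) → (182.433,76.347)

[5] `<path>` cubic bezier, #000000→engrave S212 F4139: (88.569,42.181) → (101.228,44.168) → (111.000,51.418) → (116.856,60.613) → (117.768,68.436) → (112.707,71.569)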